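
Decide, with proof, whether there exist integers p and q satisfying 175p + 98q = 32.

There are no such integers.

gcd(175, 98) = 7, so every integer of the form 175p + 98q is a multiple of 7.
But 32 is not a multiple of 7 (it leaves remainder 4).
So the equation is unsolvable over ℤ.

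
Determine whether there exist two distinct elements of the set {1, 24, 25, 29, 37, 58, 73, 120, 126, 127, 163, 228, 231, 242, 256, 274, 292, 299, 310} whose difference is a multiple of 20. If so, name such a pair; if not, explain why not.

No such pair exists.

Reduce each element modulo 20: 1↦1, 24↦4, 25↦5, 29↦9, 37↦17, 58↦18, 73↦13, 120↦0, 126↦6, 127↦7, 163↦3, 228↦8, 231↦11, 242↦2, 256↦16, 274↦14, 292↦12, 299↦19, 310↦10.
No residue repeats among the 19 elements, so no pair has difference ≡ 0 (mod 20).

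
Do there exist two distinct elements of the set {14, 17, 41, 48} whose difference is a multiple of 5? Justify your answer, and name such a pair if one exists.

There is no such pair.

Reduce each element modulo 5: 14↦4, 17↦2, 41↦1, 48↦3.
These 4 residues are pairwise different, hence no difference of two elements is divisible by 5.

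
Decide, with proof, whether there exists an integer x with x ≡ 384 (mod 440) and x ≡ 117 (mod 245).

Both moduli are multiples of 5 = gcd(440, 245), so any solution would satisfy x ≡ 384 and x ≡ 117 modulo 5 simultaneously.
These are incompatible: 384 − 117 = 267 is not divisible by 5.
Therefore no such x exists.

There is no such integer.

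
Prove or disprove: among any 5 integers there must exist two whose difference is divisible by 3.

Yes, this is always true.

Partition the integers by their residue mod 3; there are 3 classes.
With 5 integers and only 3 classes, the pigeonhole principle forces two of them, say a and b, into the same class.
Their difference a − b is then a multiple of 3.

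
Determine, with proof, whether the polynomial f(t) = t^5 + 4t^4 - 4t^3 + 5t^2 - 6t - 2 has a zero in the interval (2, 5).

The endpoint values f(2) = 70 and f(5) = 5218 are both positive. Claim: f(t) > 0 for every t in (2, 5).
Shift to the endpoint 2: with t = 2 + u (0 < u < 3), one computes f(2 + u) = u^5 + 14u^4 + 68u^3 + 157u^2 + 174u + 70.
The nonzero coefficients here are all positive, so for u > 0 every term is positive (or zero), and the constant term 70 is strictly positive.
Therefore f(t) > 0 throughout (2, 5), and f has no zero there.

f has no root in that interval.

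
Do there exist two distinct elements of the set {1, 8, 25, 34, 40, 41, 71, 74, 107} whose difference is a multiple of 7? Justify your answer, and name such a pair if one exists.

Both 1 and 8 leave remainder 1 on division by 7; their difference 7 = 1·7 is a multiple of 7.

1 and 8 are such a pair.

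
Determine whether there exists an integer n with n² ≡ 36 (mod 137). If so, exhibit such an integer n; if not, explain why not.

Take n = 6. Then 6² = 36, and since 0 ≤ 36 < 137 this is already reduced: 6² ≡ 36 (mod 137).

n = 6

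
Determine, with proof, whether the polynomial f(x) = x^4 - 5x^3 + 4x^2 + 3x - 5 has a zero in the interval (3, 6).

f(3) = -14 and f(6) = 373, which have opposite signs.
f is continuous everywhere (it is a polynomial), in particular on [3, 6].
By the Intermediate Value Theorem f must vanish at some point of (3, 6).

Yes, f has a root in the interval.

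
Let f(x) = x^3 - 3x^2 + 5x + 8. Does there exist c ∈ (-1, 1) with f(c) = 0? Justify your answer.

f(-1) = -1 and f(1) = 11, which have opposite signs.
f is continuous everywhere (it is a polynomial), in particular on [-1, 1].
So by the Intermediate Value Theorem there is a c strictly between -1 and 1 with f(c) = 0.

Yes, f has a root in the interval.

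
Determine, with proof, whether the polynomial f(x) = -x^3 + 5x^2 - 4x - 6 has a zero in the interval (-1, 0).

f(-1) = 4 and f(0) = -6, which have opposite signs.
Since f is a polynomial it is continuous on [-1, 0].
By the Intermediate Value Theorem, f takes the value 0 somewhere in the open interval.

Yes, f has a root in the interval.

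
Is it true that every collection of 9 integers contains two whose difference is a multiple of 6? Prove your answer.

There are exactly 6 possible remainders on division by 6.
Placing 9 integers into 6 classes, some class receives at least two — say a and b.
Their difference a − b is then a multiple of 6.

True.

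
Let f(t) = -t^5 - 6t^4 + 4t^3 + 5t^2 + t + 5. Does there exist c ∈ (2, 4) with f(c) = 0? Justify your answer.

No such root exists.

The endpoint values f(2) = -69 and f(4) = -2215 are both negative. Claim: f(t) < 0 for every t in (2, 4).
Shift to the endpoint 2: with t = 2 + u (0 < u < 2), one computes f(2 + u) = -u^5 - 16u^4 - 84u^3 - 195u^2 - 203u - 69.
The nonzero coefficients here are all negative, so for u > 0 every term is negative (or zero), and the constant term -69 is strictly negative.
Therefore f(t) < 0 throughout (2, 4), and f has no zero there.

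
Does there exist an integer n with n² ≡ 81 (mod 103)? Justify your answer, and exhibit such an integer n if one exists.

n = 94

Take n = 94. Then 94² = 8836 = 85·103 + 81, so 94² ≡ 81 (mod 103).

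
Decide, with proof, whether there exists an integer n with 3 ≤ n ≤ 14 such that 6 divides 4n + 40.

n = 5

Scanning upward from n = 3 gives 52, 56, none divisible by 6. Try n = 5: 4·5 + 40 = 60 = 10·6, which is divisible by 6.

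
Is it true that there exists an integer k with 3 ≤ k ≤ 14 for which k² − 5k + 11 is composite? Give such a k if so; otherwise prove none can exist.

k = 8

At k = 8: 8² − 5·8 + 11 = 35 = 5·7, which is composite.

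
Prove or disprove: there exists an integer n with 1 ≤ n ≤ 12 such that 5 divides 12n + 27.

Try n = 4: 12·4 + 27 = 75 = 15·5, which is divisible by 5.

n = 4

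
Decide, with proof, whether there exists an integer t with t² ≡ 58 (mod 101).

t = 19

t = 19 works: 19² = 361, and 361 − 58 = 303 = 3·101.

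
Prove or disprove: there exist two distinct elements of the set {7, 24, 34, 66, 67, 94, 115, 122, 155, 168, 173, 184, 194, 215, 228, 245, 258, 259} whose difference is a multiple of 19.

Two integers differ by a multiple of 19 exactly when they have the same residue mod 19. The residues are 7↦7, 24↦5, 34↦15, 66↦9, 67↦10, 94↦18, 115↦1, 122↦8, 155↦3, 168↦16, 173↦2, 184↦13, 194↦4, 215↦6, 228↦0, 245↦17, 258↦11, 259↦12.
All 18 residues are distinct, so no two elements differ by a multiple of 19.

No, no such pair exists.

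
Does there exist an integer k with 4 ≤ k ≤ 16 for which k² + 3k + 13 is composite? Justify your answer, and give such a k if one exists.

k = 10

At k = 10: 10² + 3·10 + 13 = 143 = 11·13, which is composite.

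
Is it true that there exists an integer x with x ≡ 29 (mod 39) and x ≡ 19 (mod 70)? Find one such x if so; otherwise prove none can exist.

gcd(39, 70) = 1, so the Chinese Remainder Theorem guarantees exactly one residue class mod 2730 satisfying both.
Write x = 29 + 39t and require 29 + 39t ≡ 19 (mod 70), i.e. 39t ≡ 60 (mod 70).
Since 39·9 = 351 = 5·70 + 1, the inverse of 39 mod 70 is 9.
Therefore t ≡ 9·60 = 540 ≡ 50 (mod 70).
Taking t = 50 gives x = 29 + 39·50 = 1979.
Check: 1979 mod 39 = 29, 1979 mod 70 = 19. ✓

x = 1979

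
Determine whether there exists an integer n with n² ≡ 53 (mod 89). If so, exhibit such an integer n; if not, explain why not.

n = 63

n = 63 works: 63² = 3969, and 3969 − 53 = 3916 = 44·89.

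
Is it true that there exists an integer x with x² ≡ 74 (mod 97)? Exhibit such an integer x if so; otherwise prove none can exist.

Apply Euler's criterion with the prime 97: 74 is a quadratic residue iff 74^48 ≡ 1 (mod 97), and a non-residue iff it is ≡ −1.
Squaring successively (mod 97): 74^2 = 5476 ≡ 44; 74^4 ≡ 44² = 1936 ≡ 93; 74^8 ≡ 93² = 8649 ≡ 16; 74^16 ≡ 16² = 256 ≡ 62; 74^32 ≡ 62² = 3844 ≡ 61.
Since 48 = 32 + 16, 74^48 ≡ 61 · 62; multiplying out mod 97: 61·62 = 3782 ≡ 96. Thus 74^48 ≡ 96 ≡ −1 (mod 97).
By Euler's criterion 74 is a quadratic non-residue mod 97: no x satisfies x² ≡ 74 (mod 97).

No such integer exists.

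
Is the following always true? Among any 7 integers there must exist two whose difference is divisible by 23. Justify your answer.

No; for instance {53, 54, 55, 56, 57, 58, 59} is a counterexample.

Take the 7 consecutive integers 53, 54, …, 59: their residues mod 23 are all distinct because 7 ≤ 23.
The differences between them range over 1, …, 6, none of which is divisible by 23.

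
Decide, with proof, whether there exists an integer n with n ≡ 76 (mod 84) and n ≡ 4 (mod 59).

The moduli 84 and 59 are coprime, so by the Chinese Remainder Theorem a unique solution modulo 4956 exists.
Any solution of the first congruence is n = 76 + 84t; substituting into the second, 84t ≡ 4 − 76 ≡ 46 (mod 59).
84 ≡ 25 (mod 59), so this reads 25t ≡ 46 (mod 59). To invert 25 modulo 59: 59 = 2·25 + 9, 25 = 2·9 + 7, 9 = 1·7 + 2, 7 = 3·2 + 1, 2 = 2·1 + 0, and unwinding, 1 = 7 − 3·2 = 7 − 3·(9 − 1·7) = −3·9 + 4·7 = −3·9 + 4·(25 − 2·9) = 4·25 − 11·9 = 4·25 − 11·(59 − 2·25) = −11·59 + 26·25. Thus 25⁻¹ ≡ 26 (mod 59).
Multiplying by 26: t ≡ 26·46 = 1196 ≡ 16 (mod 59).
With t = 16: n = 76 + 84·16 = 1420.
Check: 1420 mod 84 = 76, 1420 mod 59 = 4. ✓

n = 1420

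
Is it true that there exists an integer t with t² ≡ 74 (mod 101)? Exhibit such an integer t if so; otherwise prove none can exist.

No, no such integer exists.

Apply Euler's criterion with the prime 101: 74 is a quadratic residue iff 74^50 ≡ 1 (mod 101), and a non-residue iff it is ≡ −1.
Squaring successively (mod 101): 74^2 = 5476 ≡ 22; 74^4 ≡ 22² = 484 ≡ 80; 74^8 ≡ 80² = 6400 ≡ 37; 74^16 ≡ 37² = 1369 ≡ 56; 74^32 ≡ 56² = 3136 ≡ 5.
Since 50 = 32 + 16 + 2, 74^50 ≡ 5 · 56 · 22; multiplying out mod 101: 5·56 = 280 ≡ 78, then 78·22 = 1716 ≡ 100. Thus 74^50 ≡ 100 ≡ −1 (mod 101).
By Euler's criterion 74 is a quadratic non-residue mod 101: no t satisfies t² ≡ 74 (mod 101).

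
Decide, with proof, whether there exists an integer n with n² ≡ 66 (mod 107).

107 is prime, so by Euler's criterion 66 is a square mod 107 iff 66^((107−1)/2) = 66^53 ≡ 1 (mod 107).
Repeated squaring mod 107: 66^2 = 4356 ≡ 76; 66^4 ≡ 76² = 5776 ≡ 105; 66^8 ≡ 105² = 11025 ≡ 4; 66^16 ≡ 4² = 16 ≡ 16; 66^32 ≡ 16² = 256 ≡ 42.
Since 53 = 32 + 16 + 4 + 1, 66^53 ≡ 42 · 16 · 105 · 66; multiplying out mod 107: 42·16 = 672 ≡ 30, then 30·105 = 3150 ≡ 47, then 47·66 = 3102 ≡ 106. Thus 66^53 ≡ 106 ≡ −1 (mod 107).
The value −1 means 66 is a non-residue modulo 107, so n² ≡ 66 (mod 107) is impossible.

There is no such integer.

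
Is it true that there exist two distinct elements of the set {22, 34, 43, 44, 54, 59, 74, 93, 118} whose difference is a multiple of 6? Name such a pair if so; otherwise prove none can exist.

Yes: 22 and 34.

Both 22 and 34 leave remainder 4 on division by 6; their difference 12 = 2·6 is a multiple of 6.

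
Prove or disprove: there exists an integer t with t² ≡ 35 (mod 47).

Apply Euler's criterion with the prime 47: 35 is a quadratic residue iff 35^23 ≡ 1 (mod 47), and a non-residue iff it is ≡ −1.
Repeated squaring mod 47: 35^2 = 1225 ≡ 3; 35^4 ≡ 3² = 9 ≡ 9; 35^8 ≡ 9² = 81 ≡ 34; 35^16 ≡ 34² = 1156 ≡ 28.
Since 23 = 16 + 4 + 2 + 1, 35^23 ≡ 28 · 9 · 3 · 35; multiplying out mod 47: 28·9 = 252 ≡ 17, then 17·3 = 51 ≡ 4, then 4·35 = 140 ≡ 46. Thus 35^23 ≡ 46 ≡ −1 (mod 47).
By Euler's criterion 35 is a quadratic non-residue mod 47: no t satisfies t² ≡ 35 (mod 47).

There is no such integer.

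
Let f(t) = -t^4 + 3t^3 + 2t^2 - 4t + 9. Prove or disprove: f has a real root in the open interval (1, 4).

Such a root exists.

f(1) = 9 and f(4) = -39, which have opposite signs.
As a polynomial, f is continuous on every closed interval.
By the Intermediate Value Theorem f must vanish at some point of (1, 4).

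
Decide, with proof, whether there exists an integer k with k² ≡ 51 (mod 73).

No such integer exists.

73 is prime, so by Euler's criterion 51 is a square mod 73 iff 51^((73−1)/2) = 51^36 ≡ 1 (mod 73).
Repeated squaring mod 73: 51^2 = 2601 ≡ 46; 51^4 ≡ 46² = 2116 ≡ 72; 51^8 ≡ 72² = 5184 ≡ 1; 51^16 ≡ 1² = 1 ≡ 1; 51^32 ≡ 1² = 1 ≡ 1.
Since 36 = 32 + 4, 51^36 ≡ 1 · 72; multiplying out mod 73: 1·72 = 72 ≡ 72. Thus 51^36 ≡ 72 ≡ −1 (mod 73).
The value −1 means 51 is a non-residue modulo 73, so k² ≡ 51 (mod 73) is impossible.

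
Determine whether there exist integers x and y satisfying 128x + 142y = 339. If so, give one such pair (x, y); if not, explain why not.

Any value of 128x + 142y is a multiple of gcd(128, 142) = 2.
But 339 is not a multiple of 2 (it leaves remainder 1).
Therefore 128x + 142y = 339 has no solution in integers.

No, no such integers exist.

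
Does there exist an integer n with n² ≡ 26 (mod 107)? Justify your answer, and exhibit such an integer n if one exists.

Apply Euler's criterion with the prime 107: 26 is a quadratic residue iff 26^53 ≡ 1 (mod 107), and a non-residue iff it is ≡ −1.
Repeated squaring mod 107: 26^2 = 676 ≡ 34; 26^4 ≡ 34² = 1156 ≡ 86; 26^8 ≡ 86² = 7396 ≡ 13; 26^16 ≡ 13² = 169 ≡ 62; 26^32 ≡ 62² = 3844 ≡ 99.
Since 53 = 32 + 16 + 4 + 1, 26^53 ≡ 99 · 62 · 86 · 26; multiplying out mod 107: 99·62 = 6138 ≡ 39, then 39·86 = 3354 ≡ 37, then 37·26 = 962 ≡ 106. Thus 26^53 ≡ 106 ≡ −1 (mod 107).
By Euler's criterion 26 is a quadratic non-residue mod 107: no n satisfies n² ≡ 26 (mod 107).

No, no such integer exists.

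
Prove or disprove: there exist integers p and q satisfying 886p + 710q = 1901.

There are no such integers.

Both 886 and 710 are divisible by gcd(886, 710) = 2, hence so is any combination 886p + 710q.
However 1901 leaves remainder 1 on division by 2.
Therefore 886p + 710q = 1901 has no solution in integers.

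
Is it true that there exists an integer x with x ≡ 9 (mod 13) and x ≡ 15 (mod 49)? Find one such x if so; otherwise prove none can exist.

Since 13 and 49 share no common factor, CRT says the pair of congruences has a solution (unique mod 637).
Any solution of the first congruence is x = 9 + 13t; substituting into the second, 13t ≡ 15 − 9 ≡ 6 (mod 49).
To invert 13 modulo 49: 49 = 3·13 + 10, 13 = 1·10 + 3, 10 = 3·3 + 1, 3 = 3·1 + 0, and unwinding, 1 = 10 − 3·3 = 10 − 3·(13 − 1·10) = −3·13 + 4·10 = −3·13 + 4·(49 − 3·13) = 4·49 − 15·13. Thus 13⁻¹ ≡ -15 ≡ 34 (mod 49).
Therefore t ≡ 34·6 = 204 ≡ 8 (mod 49).
Taking t = 8 gives x = 9 + 13·8 = 113.
Check: 113 mod 13 = 9, 113 mod 49 = 15. ✓

x = 113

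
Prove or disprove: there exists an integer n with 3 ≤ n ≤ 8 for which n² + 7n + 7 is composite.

n = 6

At n = 6: 6² + 7·6 + 7 = 85 = 5·17, which is composite.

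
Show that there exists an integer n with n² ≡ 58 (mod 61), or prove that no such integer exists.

Take n = 34. Then 34² = 1156 = 18·61 + 58, so 34² ≡ 58 (mod 61).

n = 34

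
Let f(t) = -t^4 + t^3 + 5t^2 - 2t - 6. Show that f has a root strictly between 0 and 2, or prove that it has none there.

f(0) = -6 and f(2) = 2, which have opposite signs.
As a polynomial, f is continuous on every closed interval.
By the Intermediate Value Theorem, f takes the value 0 somewhere in the open interval.

Yes, f has a root in the interval.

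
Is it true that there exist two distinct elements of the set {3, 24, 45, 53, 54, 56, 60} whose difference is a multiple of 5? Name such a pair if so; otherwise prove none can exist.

Reduce each element mod 5: 3↦3, 24↦4, 45↦0, 53↦3, 54↦4, 56↦1, 60↦0. The residue 3 repeats (at 3 and 53), and 53 − 3 = 50 = 10·5.

The pair (3, 53) works.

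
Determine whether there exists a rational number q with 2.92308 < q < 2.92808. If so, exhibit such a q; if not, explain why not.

q = 79/27

Scale by 27: the interval becomes (78.92316, 79.05816), which contains the integer 79.
So q = 79/27 works: it is a ratio of integers, and dividing 27·2.92308 < 79 < 27·2.92808 through by 27 gives 2.92308 < 79/27 < 2.92808.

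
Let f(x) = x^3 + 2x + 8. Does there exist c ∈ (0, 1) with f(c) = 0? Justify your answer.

No such root exists.

f(0) = 8 and f(1) = 11, both positive.
The derivative f'(x) = 3x^2 + 2 is a quadratic with discriminant 0² − 4·3·2 = -24 < 0; it never vanishes, so it is always positive (sign of the leading coefficient).
So f is strictly increasing; between 0 and 1 its values lie between f(0) = 8 and f(1) = 11, all positive. Therefore f has no root in (0, 1).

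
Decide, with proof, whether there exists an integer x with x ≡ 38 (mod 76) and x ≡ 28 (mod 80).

gcd(76, 80) = 4. If x ≡ 38 (mod 76) and x ≡ 28 (mod 80), then x ≡ 38 (mod 4) and x ≡ 28 (mod 4).
These are incompatible: 38 − 28 = 10 is not divisible by 4.
Hence the system has no solution.

No, no such integer exists.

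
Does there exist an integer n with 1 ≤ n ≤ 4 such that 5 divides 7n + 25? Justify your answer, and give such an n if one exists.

No such integer n in that range exists.

For n = 1, 2, 3, 4 the values of 7n + 25 modulo 5 are 2, 4, 1, 3 respectively.
The residue 0 does not occur, so no n in [1, 4] makes 7n + 25 a multiple of 5.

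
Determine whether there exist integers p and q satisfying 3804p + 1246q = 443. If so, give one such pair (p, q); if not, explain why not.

Both 3804 and 1246 are divisible by gcd(3804, 1246) = 2, hence so is any combination 3804p + 1246q.
However 443 leaves remainder 1 on division by 2.
So the equation is unsolvable over ℤ.

No, no such integers exist.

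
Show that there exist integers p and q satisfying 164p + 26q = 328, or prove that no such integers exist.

p = 2, q = 0

Every value of 164p + 26q is a multiple of gcd(164, 26) = 2; since 2 ∣ 328, solutions exist.
Dividing through by 2 reduces the equation to 82p + 13q = 164.
Euclidean algorithm: 82 = 6·13 + 4, 13 = 3·4 + 1, 4 = 4·1 + 0.
Back-substituting, 1 = 13 − 3·4 = 13 − 3·(82 − 6·13) = −3·82 + 19·13; that is, 82·(-3) + 13·19 = 1.
Scaling by 164 gives the particular solution (p, q) = (-492, 3116).
Shifting by a multiple of (13, −82) keeps it a solution: p = -492 + 38·13 = 2, q = 3116 − 38·82 = 0.
Check: 164·2 + 26·0 = 328 + 0 = 328. ✓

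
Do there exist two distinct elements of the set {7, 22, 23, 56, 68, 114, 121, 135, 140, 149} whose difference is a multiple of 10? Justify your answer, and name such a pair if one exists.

Reduce each element modulo 10: 7↦7, 22↦2, 23↦3, 56↦6, 68↦8, 114↦4, 121↦1, 135↦5, 140↦0, 149↦9.
No residue repeats among the 10 elements, so no pair has difference ≡ 0 (mod 10).

No, no such pair exists.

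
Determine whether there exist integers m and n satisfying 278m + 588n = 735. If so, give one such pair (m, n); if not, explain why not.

Both 278 and 588 are divisible by gcd(278, 588) = 2, hence so is any combination 278m + 588n.
But 735 = 2·367 + 1, so 2 ∤ 735.
Therefore 278m + 588n = 735 has no solution in integers.

No such integers exist.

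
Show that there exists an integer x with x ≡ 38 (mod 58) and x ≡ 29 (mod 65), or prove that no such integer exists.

gcd(58, 65) = 1, so the Chinese Remainder Theorem guarantees exactly one residue class mod 3770 satisfying both.
Any solution of the first congruence is x = 38 + 58t; substituting into the second, 58t ≡ 29 − 38 ≡ 56 (mod 65).
Invert 58 mod 65 by the Euclidean algorithm: 65 = 1·58 + 7, 58 = 8·7 + 2, 7 = 3·2 + 1, 2 = 2·1 + 0; back-substituting, 1 = 7 − 3·2 = 7 − 3·(58 − 8·7) = −3·58 + 25·7 = −3·58 + 25·(65 − 1·58) = 25·65 − 28·58. Hence 58·(-28) ≡ 1, so 58⁻¹ ≡ -28 ≡ 37 (mod 65).
Therefore t ≡ 37·56 = 2072 ≡ 57 (mod 65).
Taking t = 57 gives x = 38 + 58·57 = 3344.
Verify: 3344 = 57·58 + 38 and 3344 = 51·65 + 29. ✓

x = 3344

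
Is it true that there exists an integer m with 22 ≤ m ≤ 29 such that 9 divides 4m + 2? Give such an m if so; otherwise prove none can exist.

Try m = 22: 4·22 + 2 = 90 = 10·9, which is divisible by 9.

m = 22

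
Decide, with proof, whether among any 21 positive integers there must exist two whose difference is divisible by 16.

There are exactly 16 possible remainders on division by 16.
With 21 integers and only 16 classes, the pigeonhole principle forces two of them, say a and b, into the same class.
Then a ≡ b (mod 16), i.e. 16 ∣ (a − b).

Yes.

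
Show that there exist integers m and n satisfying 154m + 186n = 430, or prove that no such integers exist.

m = 4, n = -1

gcd(154, 186) = 2, and 2 divides 430, so integer solutions exist.
Dividing through by 2 reduces the equation to 77m + 93n = 215.
Run the Euclidean algorithm on 93 and 77: 93 = 1·77 + 16, 77 = 4·16 + 13, 16 = 1·13 + 3, 13 = 4·3 + 1, 3 = 3·1 + 0.
Back-substituting, 1 = 13 − 4·3 = 13 − 4·(16 − 1·13) = −4·16 + 5·13 = −4·16 + 5·(77 − 4·16) = 5·77 − 24·16 = 5·77 − 24·(93 − 1·77) = −24·93 + 29·77; that is, 77·29 + 93·(-24) = 1.
Scaling by 215 gives the particular solution (m, n) = (6235, -5160).
Subtracting 67·93 from m and adding 67·77 to n gives the tidier solution (4, -1).
Check: 154·4 + 186·(-1) = 616 − 186 = 430. ✓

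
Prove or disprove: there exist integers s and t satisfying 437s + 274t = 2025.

Since gcd(437, 274) = 1, every integer is an integer combination of 437 and 274.
Run the Euclidean algorithm on 437 and 274: 437 = 1·274 + 163, 274 = 1·163 + 111, 163 = 1·111 + 52, 111 = 2·52 + 7, 52 = 7·7 + 3, 7 = 2·3 + 1, 3 = 3·1 + 0.
Working back up the chain: 1 = 7 − 2·3 = 7 − 2·(52 − 7·7) = −2·52 + 15·7 = −2·52 + 15·(111 − 2·52) = 15·111 − 32·52 = 15·111 − 32·(163 − 1·111) = −32·163 + 47·111 = −32·163 + 47·(274 − 1·163) = 47·274 − 79·163 = 47·274 − 79·(437 − 1·274) = −79·437 + 126·274. So 437·(-79) + 274·126 = 1.
Times 2025: 437·(-159975) + 274·255150 = 2025, so (-159975, 255150) solves it.
The general solution is s = -159975 + 274k, t = 255150 − 437k; taking k = 584 gives the smaller pair s = 41, t = -58.
Indeed 437·41 + 274·(-58) = 17917 − 15892 = 2025.

s = 41, t = -58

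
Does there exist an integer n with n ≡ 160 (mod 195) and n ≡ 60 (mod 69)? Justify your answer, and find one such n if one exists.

No, no such integer exists.

Reduce both congruences modulo 3, which divides 195 and 69: they say n ≡ 160 (mod 3) and n ≡ 60 (mod 3).
However 160 ≡ 1 and 60 ≡ 0 (mod 3), and 1 ≠ 0.
Therefore no such n exists.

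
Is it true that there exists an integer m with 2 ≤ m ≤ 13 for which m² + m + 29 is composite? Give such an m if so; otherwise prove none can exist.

m = 11

At m = 11: 11² + 11 + 29 = 161 = 7·23, which is composite.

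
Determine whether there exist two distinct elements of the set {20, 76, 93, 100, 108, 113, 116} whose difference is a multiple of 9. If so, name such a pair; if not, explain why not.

No, no such pair exists.

Residues mod 9: 20↦2, 76↦4, 93↦3, 100↦1, 108↦0, 113↦5, 116↦8.
No residue repeats among the 7 elements, so no pair has difference ≡ 0 (mod 9).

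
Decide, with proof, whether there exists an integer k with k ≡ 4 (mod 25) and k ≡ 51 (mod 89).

k = 229

gcd(25, 89) = 1, so the Chinese Remainder Theorem guarantees exactly one residue class mod 2225 satisfying both.
Write k = 4 + 25t and require 4 + 25t ≡ 51 (mod 89), i.e. 25t ≡ 47 (mod 89).
Invert 25 mod 89 by the Euclidean algorithm: 89 = 3·25 + 14, 25 = 1·14 + 11, 14 = 1·11 + 3, 11 = 3·3 + 2, 3 = 1·2 + 1, 2 = 2·1 + 0; back-substituting, 1 = 3 − 1·2 = 3 − (11 − 3·3) = −11 + 4·3 = −11 + 4·(14 − 1·11) = 4·14 − 5·11 = 4·14 − 5·(25 − 1·14) = −5·25 + 9·14 = −5·25 + 9·(89 − 3·25) = 9·89 − 32·25. Hence 25·(-32) ≡ 1, so 25⁻¹ ≡ -32 ≡ 57 (mod 89).
Therefore t ≡ 57·47 = 2679 ≡ 9 (mod 89).
With t = 9: k = 4 + 25·9 = 229.
Verify: 229 = 9·25 + 4 and 229 = 2·89 + 51. ✓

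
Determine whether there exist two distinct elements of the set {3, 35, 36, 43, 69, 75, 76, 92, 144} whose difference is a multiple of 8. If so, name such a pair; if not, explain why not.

The pair (3, 35) works.

Reduce each element mod 8: 3↦3, 35↦3, 36↦4, 43↦3, 69↦5, 75↦3, 76↦4, 92↦4, 144↦0. The residue 3 repeats (at 3 and 35), and 35 − 3 = 32 = 4·8.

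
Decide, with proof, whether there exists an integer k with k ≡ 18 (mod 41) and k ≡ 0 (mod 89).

k = 2314

gcd(41, 89) = 1, so the Chinese Remainder Theorem guarantees exactly one residue class mod 3649 satisfying both.
Any solution of the first congruence is k = 18 + 41t; substituting into the second, 41t ≡ 0 − 18 ≡ 71 (mod 89).
Since 41·76 = 3116 = 35·89 + 1, the inverse of 41 mod 89 is 76.
Multiplying by 76: t ≡ 76·71 = 5396 ≡ 56 (mod 89).
With t = 56: k = 18 + 41·56 = 2314.
Indeed 2314 ≡ 18 (mod 41) and 2314 ≡ 0 (mod 89).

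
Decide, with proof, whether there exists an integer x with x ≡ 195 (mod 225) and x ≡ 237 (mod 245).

No such integer exists.

gcd(225, 245) = 5. If x ≡ 195 (mod 225) and x ≡ 237 (mod 245), then x ≡ 195 (mod 5) and x ≡ 237 (mod 5).
These are incompatible: 195 − 237 = -42 is not divisible by 5.
Hence the system has no solution.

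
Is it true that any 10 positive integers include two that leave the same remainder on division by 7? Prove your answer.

There are exactly 7 possible remainders on division by 7.
With 10 integers and only 7 classes, the pigeonhole principle forces two of them, say a and b, into the same class.
So a and b have equal remainders mod 7, which is exactly what was to be shown.

True.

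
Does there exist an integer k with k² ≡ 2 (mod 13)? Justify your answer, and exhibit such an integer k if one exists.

Since (13 − k)² ≡ k² (mod 13), it suffices to square k = 0, 1, …, 6: the residues are 0, 1, 4, 9, 3, 12, 10.
The set of squares mod 13 is therefore {0, 1, 3, 4, 9, 10, 12}, which does not contain 2.
Hence no integer k has k² ≡ 2 (mod 13).

No such integer exists.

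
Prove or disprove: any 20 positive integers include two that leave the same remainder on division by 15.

Yes, this is always true.

There are exactly 15 possible remainders on division by 15.
Placing 20 integers into 15 classes, some class receives at least two — say a and b.
So a and b have equal remainders mod 15, which is exactly what was to be shown.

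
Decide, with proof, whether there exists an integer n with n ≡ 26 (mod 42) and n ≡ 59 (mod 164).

There is no such integer.

gcd(42, 164) = 2. If n ≡ 26 (mod 42) and n ≡ 59 (mod 164), then n ≡ 26 (mod 2) and n ≡ 59 (mod 2).
However 26 ≡ 0 and 59 ≡ 1 (mod 2), and 0 ≠ 1.
Therefore no such n exists.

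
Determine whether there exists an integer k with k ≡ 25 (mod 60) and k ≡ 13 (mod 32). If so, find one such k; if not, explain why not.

k = 205

The moduli are not coprime: gcd(60, 32) = 4. Compatibility requires 4 ∣ (13 − 25) = -12, which holds, so solutions exist.
List candidates k ≡ 25 (mod 60): 25, 85, 145, 205. Modulo 32 these are 25, 21, 17, 13; 205 gives 13 as required.
Indeed 205 ≡ 25 (mod 60) and 205 ≡ 13 (mod 32).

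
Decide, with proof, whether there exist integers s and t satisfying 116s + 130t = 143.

No, no such integers exist.

Both 116 and 130 are divisible by gcd(116, 130) = 2, hence so is any combination 116s + 130t.
But 143 is not a multiple of 2 (it leaves remainder 1).
Therefore 116s + 130t = 143 has no solution in integers.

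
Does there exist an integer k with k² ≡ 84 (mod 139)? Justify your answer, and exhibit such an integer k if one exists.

139 is prime, so by Euler's criterion 84 is a square mod 139 iff 84^((139−1)/2) = 84^69 ≡ 1 (mod 139).
Squaring successively (mod 139): 84^2 = 7056 ≡ 106; 84^4 ≡ 106² = 11236 ≡ 116; 84^8 ≡ 116² = 13456 ≡ 112; 84^16 ≡ 112² = 12544 ≡ 34; 84^32 ≡ 34² = 1156 ≡ 44; 84^64 ≡ 44² = 1936 ≡ 129.
Since 69 = 64 + 4 + 1, 84^69 ≡ 129 · 116 · 84; multiplying out mod 139: 129·116 = 14964 ≡ 91, then 91·84 = 7644 ≡ 138. Thus 84^69 ≡ 138 ≡ −1 (mod 139).
By Euler's criterion 84 is a quadratic non-residue mod 139: no k satisfies k² ≡ 84 (mod 139).

No such integer exists.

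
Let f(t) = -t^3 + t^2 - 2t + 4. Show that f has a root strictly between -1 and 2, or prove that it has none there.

f(-1) = 8 and f(2) = -4, which have opposite signs.
Since f is a polynomial it is continuous on [-1, 2].
By the Intermediate Value Theorem f must vanish at some point of (-1, 2).

Such a root exists.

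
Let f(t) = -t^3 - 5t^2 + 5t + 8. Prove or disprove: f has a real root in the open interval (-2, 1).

Yes, f has a root in the interval.

f(-2) = -14 and f(1) = 7, which have opposite signs.
Since f is a polynomial it is continuous on [-2, 1].
By the Intermediate Value Theorem f must vanish at some point of (-2, 1).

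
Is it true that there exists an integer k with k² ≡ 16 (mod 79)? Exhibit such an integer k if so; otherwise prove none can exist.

k = 4

Take k = 4. Then 4² = 16, and since 0 ≤ 16 < 79 this is already reduced: 4² ≡ 16 (mod 79).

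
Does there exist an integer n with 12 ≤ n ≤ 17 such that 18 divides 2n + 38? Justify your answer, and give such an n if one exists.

Try n = 17: 2·17 + 38 = 72 = 4·18, which is divisible by 18.

n = 17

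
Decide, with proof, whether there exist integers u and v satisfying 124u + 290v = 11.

gcd(124, 290) = 2, so every integer of the form 124u + 290v is a multiple of 2.
But 11 = 2·5 + 1, so 2 ∤ 11.
So the equation is unsolvable over ℤ.

No, no such integers exist.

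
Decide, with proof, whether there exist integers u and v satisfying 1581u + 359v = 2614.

u = 226, v = -988

1581 and 359 are coprime, so 1581u + 359v ranges over all of ℤ.
Euclidean algorithm: 1581 = 4·359 + 145, 359 = 2·145 + 69, 145 = 2·69 + 7, 69 = 9·7 + 6, 7 = 1·6 + 1, 6 = 6·1 + 0.
Unwinding: 1 = 7 − 1·6 = 7 − (69 − 9·7) = −69 + 10·7 = −69 + 10·(145 − 2·69) = 10·145 − 21·69 = 10·145 − 21·(359 − 2·145) = −21·359 + 52·145 = −21·359 + 52·(1581 − 4·359) = 52·1581 − 229·359, i.e. 1581·52 + 359·(-229) = 1.
Times 2614: 1581·135928 + 359·(-598606) = 2614, so (135928, -598606) solves it.
The general solution is u = 135928 + 359k, v = -598606 − 1581k; taking k = -378 gives the smaller pair u = 226, v = -988.
Check: 1581·226 + 359·(-988) = 357306 − 354692 = 2614. ✓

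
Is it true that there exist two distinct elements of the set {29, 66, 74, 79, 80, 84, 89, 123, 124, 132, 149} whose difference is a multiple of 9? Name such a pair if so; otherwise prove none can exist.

29 and 74 are such a pair.

29 mod 9 = 2 and 74 mod 9 = 2, so 74 − 29 = 45 = 5·9.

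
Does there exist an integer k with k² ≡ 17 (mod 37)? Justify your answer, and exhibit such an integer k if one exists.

Apply Euler's criterion with the prime 37: 17 is a quadratic residue iff 17^18 ≡ 1 (mod 37), and a non-residue iff it is ≡ −1.
Repeated squaring mod 37: 17^2 = 289 ≡ 30; 17^4 ≡ 30² = 900 ≡ 12; 17^8 ≡ 12² = 144 ≡ 33; 17^16 ≡ 33² = 1089 ≡ 16.
Since 18 = 16 + 2, 17^18 ≡ 16 · 30; multiplying out mod 37: 16·30 = 480 ≡ 36. Thus 17^18 ≡ 36 ≡ −1 (mod 37).
The value −1 means 17 is a non-residue modulo 37, so k² ≡ 17 (mod 37) is impossible.

No, no such integer exists.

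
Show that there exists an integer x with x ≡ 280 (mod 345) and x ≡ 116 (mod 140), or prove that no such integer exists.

No, no such integer exists.

Reduce both congruences modulo 5, which divides 345 and 140: they say x ≡ 280 (mod 5) and x ≡ 116 (mod 5).
However 280 ≡ 0 and 116 ≡ 1 (mod 5), and 0 ≠ 1.
Hence the system has no solution.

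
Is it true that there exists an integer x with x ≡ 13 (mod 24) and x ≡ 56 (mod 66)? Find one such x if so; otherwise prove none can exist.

Reduce both congruences modulo 6, which divides 24 and 66: they say x ≡ 13 (mod 6) and x ≡ 56 (mod 6).
However 13 ≡ 1 and 56 ≡ 2 (mod 6), and 1 ≠ 2.
Hence the system has no solution.

No such integer exists.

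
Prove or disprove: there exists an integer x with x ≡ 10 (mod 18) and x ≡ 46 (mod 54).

gcd(18, 54) = 18. A simultaneous solution exists iff 10 ≡ 46 (mod 18); here 10 mod 18 = 10 = 46 mod 18, so it does.
The integers ≡ 10 (mod 18) are 10, 28, 46, …; their remainders mod 54 are 10, 28, 46, so x = 46 is the first that is ≡ 46 (mod 54).
Check: 46 mod 18 = 10, 46 mod 54 = 46. ✓

x = 46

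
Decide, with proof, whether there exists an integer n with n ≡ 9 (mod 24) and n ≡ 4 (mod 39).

There is no such integer.

Reduce both congruences modulo 3, which divides 24 and 39: they say n ≡ 9 (mod 3) and n ≡ 4 (mod 3).
However 9 ≡ 0 and 4 ≡ 1 (mod 3), and 0 ≠ 1.
Therefore no such n exists.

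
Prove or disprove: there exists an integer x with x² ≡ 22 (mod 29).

x = 14 works: 14² = 196, and 196 − 22 = 174 = 6·29.

x = 14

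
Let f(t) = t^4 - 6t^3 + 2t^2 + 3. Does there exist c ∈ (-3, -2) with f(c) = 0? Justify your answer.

f has no root in that interval.

The endpoint values f(-3) = 264 and f(-2) = 75 are both positive. Claim: f(t) > 0 for every t in (-3, -2).
Shift to the endpoint -2: with t = -2 − u (0 < u < 1), one computes f(-2 − u) = u^4 + 14u^3 + 62u^2 + 112u + 75.
All 5 nonzero coefficients of this polynomial in u are positive; hence for u > 0 the value is a sum of positive terms (the constant 75 among them).
So f is strictly positive on (-3, -2); no root exists in the interval.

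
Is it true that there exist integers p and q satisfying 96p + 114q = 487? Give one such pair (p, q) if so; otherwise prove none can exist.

Any value of 96p + 114q is a multiple of gcd(96, 114) = 6.
However 487 leaves remainder 1 on division by 6.
Therefore 96p + 114q = 487 has no solution in integers.

No, no such integers exist.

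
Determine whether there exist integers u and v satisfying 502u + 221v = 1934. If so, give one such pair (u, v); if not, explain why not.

u = 128, v = -282

502 and 221 are coprime, so 502u + 221v ranges over all of ℤ.
Run the Euclidean algorithm on 502 and 221: 502 = 2·221 + 60, 221 = 3·60 + 41, 60 = 1·41 + 19, 41 = 2·19 + 3, 19 = 6·3 + 1, 3 = 3·1 + 0.
Working back up the chain: 1 = 19 − 6·3 = 19 − 6·(41 − 2·19) = −6·41 + 13·19 = −6·41 + 13·(60 − 1·41) = 13·60 − 19·41 = 13·60 − 19·(221 − 3·60) = −19·221 + 70·60 = −19·221 + 70·(502 − 2·221) = 70·502 − 159·221. So 502·70 + 221·(-159) = 1.
Times 1934: 502·135380 + 221·(-307506) = 1934, so (135380, -307506) solves it.
Subtracting 612·221 from u and adding 612·502 to v gives the tidier solution (128, -282).
Indeed 502·128 + 221·(-282) = 64256 − 62322 = 1934.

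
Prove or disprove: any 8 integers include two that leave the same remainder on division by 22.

No; for instance {16, 17, 18, 19, 20, 21, 22, 23} is a counterexample.

Consider the 8 integers 16, 17, …, 23. They lie in distinct residue classes modulo 22, since 8 ≤ 22.
Hence this collection has no pair with equal remainders mod 22, disproving the claim.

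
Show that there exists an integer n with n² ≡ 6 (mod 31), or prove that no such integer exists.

No such integer exists.

31 is prime, so by Euler's criterion 6 is a square mod 31 iff 6^((31−1)/2) = 6^15 ≡ 1 (mod 31).
Squaring successively (mod 31): 6^2 = 36 ≡ 5; 6^4 ≡ 5² = 25 ≡ 25; 6^8 ≡ 25² = 625 ≡ 5.
Since 15 = 8 + 4 + 2 + 1, 6^15 ≡ 5 · 25 · 5 · 6; multiplying out mod 31: 5·25 = 125 ≡ 1, then 1·5 = 5 ≡ 5, then 5·6 = 30 ≡ 30. Thus 6^15 ≡ 30 ≡ −1 (mod 31).
The value −1 means 6 is a non-residue modulo 31, so n² ≡ 6 (mod 31) is impossible.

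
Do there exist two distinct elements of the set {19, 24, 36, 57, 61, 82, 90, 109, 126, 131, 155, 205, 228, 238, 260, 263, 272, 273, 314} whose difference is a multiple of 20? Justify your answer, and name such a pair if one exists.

Two integers differ by a multiple of 20 exactly when they have the same residue mod 20. The residues are 19↦19, 24↦4, 36↦16, 57↦17, 61↦1, 82↦2, 90↦10, 109↦9, 126↦6, 131↦11, 155↦15, 205↦5, 228↦8, 238↦18, 260↦0, 263↦3, 272↦12, 273↦13, 314↦14.
No residue repeats among the 19 elements, so no pair has difference ≡ 0 (mod 20).

There is no such pair.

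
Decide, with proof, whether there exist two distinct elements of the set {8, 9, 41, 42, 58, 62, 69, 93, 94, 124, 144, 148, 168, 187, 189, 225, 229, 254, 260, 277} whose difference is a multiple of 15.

Yes: 9 and 69.

9 mod 15 = 9 and 69 mod 15 = 9, so 69 − 9 = 60 = 4·15.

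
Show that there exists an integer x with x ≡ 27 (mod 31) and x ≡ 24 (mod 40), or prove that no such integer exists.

x = 864

gcd(31, 40) = 1, so the Chinese Remainder Theorem guarantees exactly one residue class mod 1240 satisfying both.
Any solution of the first congruence is x = 27 + 31t; substituting into the second, 31t ≡ 24 − 27 ≡ 37 (mod 40).
Since 31·31 = 961 = 24·40 + 1, the inverse of 31 mod 40 is 31.
Therefore t ≡ 31·37 = 1147 ≡ 27 (mod 40).
With t = 27: x = 27 + 31·27 = 864.
Indeed 864 ≡ 27 (mod 31) and 864 ≡ 24 (mod 40).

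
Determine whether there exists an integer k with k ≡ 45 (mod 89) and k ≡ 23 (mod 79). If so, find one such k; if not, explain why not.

gcd(89, 79) = 1, so the Chinese Remainder Theorem guarantees exactly one residue class mod 7031 satisfying both.
Write k = 45 + 89t and require 45 + 89t ≡ 23 (mod 79), i.e. 89t ≡ 57 (mod 79).
89 ≡ 10 (mod 79), so this reads 10t ≡ 57 (mod 79). Invert 10 mod 79 by the Euclidean algorithm: 79 = 7·10 + 9, 10 = 1·9 + 1, 9 = 9·1 + 0; back-substituting, 1 = 10 − 1·9 = 10 − (79 − 7·10) = −79 + 8·10. Hence 10·8 ≡ 1, so 10⁻¹ ≡ 8 (mod 79).
Therefore t ≡ 8·57 = 456 ≡ 61 (mod 79).
Taking t = 61 gives k = 45 + 89·61 = 5474.
Check: 5474 mod 89 = 45, 5474 mod 79 = 23. ✓

k = 5474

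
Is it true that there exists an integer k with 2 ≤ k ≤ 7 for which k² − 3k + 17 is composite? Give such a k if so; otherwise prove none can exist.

k = 7

At k = 7: 7² − 3·7 + 17 = 45 = 3·15, which is composite.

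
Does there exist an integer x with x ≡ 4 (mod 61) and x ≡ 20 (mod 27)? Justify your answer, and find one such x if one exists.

The moduli 61 and 27 are coprime, so by the Chinese Remainder Theorem a unique solution modulo 1647 exists.
Any solution of the first congruence is x = 4 + 61t; substituting into the second, 61t ≡ 20 − 4 ≡ 16 (mod 27).
61 ≡ 7 (mod 27), so this reads 7t ≡ 16 (mod 27). Invert 7 mod 27 by the Euclidean algorithm: 27 = 3·7 + 6, 7 = 1·6 + 1, 6 = 6·1 + 0; back-substituting, 1 = 7 − 1·6 = 7 − (27 − 3·7) = −27 + 4·7. Hence 7·4 ≡ 1, so 7⁻¹ ≡ 4 (mod 27).
Multiplying by 4: t ≡ 4·16 = 64 ≡ 10 (mod 27).
Taking t = 10 gives x = 4 + 61·10 = 614.
Indeed 614 ≡ 4 (mod 61) and 614 ≡ 20 (mod 27).

x = 614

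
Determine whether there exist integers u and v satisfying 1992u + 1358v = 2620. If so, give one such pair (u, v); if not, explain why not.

gcd(1992, 1358) = 2, and 2 divides 2620, so integer solutions exist.
Dividing through by 2 reduces the equation to 996u + 679v = 1310.
Dividing repeatedly: 996 = 1·679 + 317, 679 = 2·317 + 45, 317 = 7·45 + 2, 45 = 22·2 + 1, 2 = 2·1 + 0.
Unwinding: 1 = 45 − 22·2 = 45 − 22·(317 − 7·45) = −22·317 + 155·45 = −22·317 + 155·(679 − 2·317) = 155·679 − 332·317 = 155·679 − 332·(996 − 1·679) = −332·996 + 487·679, i.e. 996·(-332) + 679·487 = 1.
Times 1310: 996·(-434920) + 679·637970 = 1310, so (-434920, 637970) solves it.
The general solution is u = -434920 + 679k, v = 637970 − 996k; taking k = 641 gives the smaller pair u = 319, v = -466.
Check: 1992·319 + 1358·(-466) = 635448 − 632828 = 2620. ✓

u = 319, v = -466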